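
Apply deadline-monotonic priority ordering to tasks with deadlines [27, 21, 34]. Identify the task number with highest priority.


Sort tasks by relative deadline (ascending):
  Task 2: deadline = 21
  Task 1: deadline = 27
  Task 3: deadline = 34
Priority order (highest first): [2, 1, 3]
Highest priority task = 2

2


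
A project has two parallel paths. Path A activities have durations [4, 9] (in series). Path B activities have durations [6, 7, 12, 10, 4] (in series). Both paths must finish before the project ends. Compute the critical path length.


Path A total = 4 + 9 = 13
Path B total = 6 + 7 + 12 + 10 + 4 = 39
Critical path = longest path = max(13, 39) = 39

39


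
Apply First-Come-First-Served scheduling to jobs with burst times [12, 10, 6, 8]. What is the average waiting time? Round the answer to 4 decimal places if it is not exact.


FCFS order (as given): [12, 10, 6, 8]
Waiting times:
  Job 1: wait = 0
  Job 2: wait = 12
  Job 3: wait = 22
  Job 4: wait = 28
Sum of waiting times = 62
Average waiting time = 62/4 = 15.5

15.5


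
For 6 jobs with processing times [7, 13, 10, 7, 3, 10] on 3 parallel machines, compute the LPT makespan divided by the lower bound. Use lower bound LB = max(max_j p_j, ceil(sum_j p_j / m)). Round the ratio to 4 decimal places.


LPT order: [13, 10, 10, 7, 7, 3]
Machine loads after assignment: [16, 17, 17]
LPT makespan = 17
Lower bound = max(max_job, ceil(total/3)) = max(13, 17) = 17
Ratio = 17 / 17 = 1.0

1.0


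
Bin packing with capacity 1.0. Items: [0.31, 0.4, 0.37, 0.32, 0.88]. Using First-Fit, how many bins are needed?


Place items sequentially using First-Fit:
  Item 0.31 -> new Bin 1
  Item 0.4 -> Bin 1 (now 0.71)
  Item 0.37 -> new Bin 2
  Item 0.32 -> Bin 2 (now 0.69)
  Item 0.88 -> new Bin 3
Total bins used = 3

3


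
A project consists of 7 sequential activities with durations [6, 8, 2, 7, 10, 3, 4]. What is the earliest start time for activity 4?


Activity 4 starts after activities 1 through 3 complete.
Predecessor durations: [6, 8, 2]
ES = 6 + 8 + 2 = 16

16


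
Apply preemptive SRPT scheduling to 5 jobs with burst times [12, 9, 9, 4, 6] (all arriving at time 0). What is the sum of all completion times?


Since all jobs arrive at t=0, SRPT equals SPT ordering.
SPT order: [4, 6, 9, 9, 12]
Completion times:
  Job 1: p=4, C=4
  Job 2: p=6, C=10
  Job 3: p=9, C=19
  Job 4: p=9, C=28
  Job 5: p=12, C=40
Total completion time = 4 + 10 + 19 + 28 + 40 = 101

101


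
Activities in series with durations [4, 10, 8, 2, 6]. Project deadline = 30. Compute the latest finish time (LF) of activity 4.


LF(activity 4) = deadline - sum of successor durations
Successors: activities 5 through 5 with durations [6]
Sum of successor durations = 6
LF = 30 - 6 = 24

24


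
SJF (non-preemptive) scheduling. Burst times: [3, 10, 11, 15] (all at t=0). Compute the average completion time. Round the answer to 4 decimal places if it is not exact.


SJF order (ascending): [3, 10, 11, 15]
Completion times:
  Job 1: burst=3, C=3
  Job 2: burst=10, C=13
  Job 3: burst=11, C=24
  Job 4: burst=15, C=39
Average completion = 79/4 = 19.75

19.75


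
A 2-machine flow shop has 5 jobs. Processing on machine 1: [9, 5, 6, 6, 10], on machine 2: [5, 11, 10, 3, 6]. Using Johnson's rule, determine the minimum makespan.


Apply Johnson's rule:
  Group 1 (a <= b): [(2, 5, 11), (3, 6, 10)]
  Group 2 (a > b): [(5, 10, 6), (1, 9, 5), (4, 6, 3)]
Optimal job order: [2, 3, 5, 1, 4]
Schedule:
  Job 2: M1 done at 5, M2 done at 16
  Job 3: M1 done at 11, M2 done at 26
  Job 5: M1 done at 21, M2 done at 32
  Job 1: M1 done at 30, M2 done at 37
  Job 4: M1 done at 36, M2 done at 40
Makespan = 40

40


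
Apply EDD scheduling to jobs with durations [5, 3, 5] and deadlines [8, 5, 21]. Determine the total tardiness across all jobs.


Sort by due date (EDD order): [(3, 5), (5, 8), (5, 21)]
Compute completion times and tardiness:
  Job 1: p=3, d=5, C=3, tardiness=max(0,3-5)=0
  Job 2: p=5, d=8, C=8, tardiness=max(0,8-8)=0
  Job 3: p=5, d=21, C=13, tardiness=max(0,13-21)=0
Total tardiness = 0

0


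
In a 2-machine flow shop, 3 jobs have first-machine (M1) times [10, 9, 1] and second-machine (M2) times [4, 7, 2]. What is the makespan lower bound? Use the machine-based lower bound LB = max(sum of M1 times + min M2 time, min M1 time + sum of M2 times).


LB1 = sum(M1 times) + min(M2 times) = 20 + 2 = 22
LB2 = min(M1 times) + sum(M2 times) = 1 + 13 = 14
Lower bound = max(LB1, LB2) = max(22, 14) = 22

22


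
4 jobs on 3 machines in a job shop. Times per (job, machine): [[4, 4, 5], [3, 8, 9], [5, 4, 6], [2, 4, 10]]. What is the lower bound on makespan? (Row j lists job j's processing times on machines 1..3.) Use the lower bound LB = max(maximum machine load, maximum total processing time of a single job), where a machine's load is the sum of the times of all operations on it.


Machine loads:
  Machine 1: 4 + 3 + 5 + 2 = 14
  Machine 2: 4 + 8 + 4 + 4 = 20
  Machine 3: 5 + 9 + 6 + 10 = 30
Max machine load = 30
Job totals:
  Job 1: 13
  Job 2: 20
  Job 3: 15
  Job 4: 16
Max job total = 20
Lower bound = max(30, 20) = 30

30


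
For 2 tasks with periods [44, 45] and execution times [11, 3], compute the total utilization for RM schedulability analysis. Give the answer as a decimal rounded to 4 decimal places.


Compute individual utilizations (exact fractions):
  Task 1: C/T = 11/44 = 1/4 (approx. 0.25)
  Task 2: C/T = 3/45 = 1/15 (approx. 0.0667)
Total utilization U = 1/4 + 1/15 = 19/60
Rounded to 4 decimal places: U = 0.3167
RM (Liu & Layland) bound for 2 tasks = 0.828427; compare with U = 19/60 (approx. 0.316667)
U <= bound, so schedulable by RM sufficient condition.

0.3167


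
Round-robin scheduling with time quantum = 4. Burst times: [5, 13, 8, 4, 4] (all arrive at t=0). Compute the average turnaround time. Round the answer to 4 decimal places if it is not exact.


Time quantum = 4
Execution trace:
  J1 runs 4 units, time = 4
  J2 runs 4 units, time = 8
  J3 runs 4 units, time = 12
  J4 runs 4 units, time = 16
  J5 runs 4 units, time = 20
  J1 runs 1 units, time = 21
  J2 runs 4 units, time = 25
  J3 runs 4 units, time = 29
  J2 runs 4 units, time = 33
  J2 runs 1 units, time = 34
Finish times: [21, 34, 29, 16, 20]
Average turnaround = 120/5 = 24.0

24.0


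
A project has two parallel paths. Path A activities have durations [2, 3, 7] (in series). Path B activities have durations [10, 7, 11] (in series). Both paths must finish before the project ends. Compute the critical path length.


Path A total = 2 + 3 + 7 = 12
Path B total = 10 + 7 + 11 = 28
Critical path = longest path = max(12, 28) = 28

28


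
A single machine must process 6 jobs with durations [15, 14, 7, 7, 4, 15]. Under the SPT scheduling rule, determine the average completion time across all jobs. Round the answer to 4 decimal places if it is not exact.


Sort jobs by processing time (SPT order): [4, 7, 7, 14, 15, 15]
Compute completion times sequentially:
  Job 1: processing = 4, completes at 4
  Job 2: processing = 7, completes at 11
  Job 3: processing = 7, completes at 18
  Job 4: processing = 14, completes at 32
  Job 5: processing = 15, completes at 47
  Job 6: processing = 15, completes at 62
Sum of completion times = 174
Average completion time = 174/6 = 29.0

29.0


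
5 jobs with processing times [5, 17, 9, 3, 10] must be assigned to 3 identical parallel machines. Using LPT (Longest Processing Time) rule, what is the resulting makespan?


Sort jobs in decreasing order (LPT): [17, 10, 9, 5, 3]
Assign each job to the least loaded machine:
  Machine 1: jobs [17], load = 17
  Machine 2: jobs [10, 3], load = 13
  Machine 3: jobs [9, 5], load = 14
Makespan = max load = 17

17


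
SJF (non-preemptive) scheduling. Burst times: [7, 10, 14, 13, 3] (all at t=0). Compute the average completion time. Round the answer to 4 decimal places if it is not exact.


SJF order (ascending): [3, 7, 10, 13, 14]
Completion times:
  Job 1: burst=3, C=3
  Job 2: burst=7, C=10
  Job 3: burst=10, C=20
  Job 4: burst=13, C=33
  Job 5: burst=14, C=47
Average completion = 113/5 = 22.6

22.6


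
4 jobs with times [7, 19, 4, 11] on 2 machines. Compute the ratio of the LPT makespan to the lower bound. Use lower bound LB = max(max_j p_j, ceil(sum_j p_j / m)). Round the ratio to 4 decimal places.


LPT order: [19, 11, 7, 4]
Machine loads after assignment: [19, 22]
LPT makespan = 22
Lower bound = max(max_job, ceil(total/2)) = max(19, 21) = 21
Ratio = 22 / 21 = 1.0476

1.0476


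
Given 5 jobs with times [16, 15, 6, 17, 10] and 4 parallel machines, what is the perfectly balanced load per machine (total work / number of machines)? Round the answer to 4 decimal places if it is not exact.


Total processing time = 16 + 15 + 6 + 17 + 10 = 64
Number of machines = 4
Ideal balanced load = 64 / 4 = 16.0

16.0


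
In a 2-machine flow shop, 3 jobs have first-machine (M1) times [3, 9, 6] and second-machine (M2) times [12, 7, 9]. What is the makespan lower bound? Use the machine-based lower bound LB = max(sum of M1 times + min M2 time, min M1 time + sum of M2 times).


LB1 = sum(M1 times) + min(M2 times) = 18 + 7 = 25
LB2 = min(M1 times) + sum(M2 times) = 3 + 28 = 31
Lower bound = max(LB1, LB2) = max(25, 31) = 31

31


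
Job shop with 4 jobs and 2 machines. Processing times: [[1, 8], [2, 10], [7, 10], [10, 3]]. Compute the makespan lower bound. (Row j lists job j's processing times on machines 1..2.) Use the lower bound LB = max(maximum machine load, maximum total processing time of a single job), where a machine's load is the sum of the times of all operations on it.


Machine loads:
  Machine 1: 1 + 2 + 7 + 10 = 20
  Machine 2: 8 + 10 + 10 + 3 = 31
Max machine load = 31
Job totals:
  Job 1: 9
  Job 2: 12
  Job 3: 17
  Job 4: 13
Max job total = 17
Lower bound = max(31, 17) = 31

31


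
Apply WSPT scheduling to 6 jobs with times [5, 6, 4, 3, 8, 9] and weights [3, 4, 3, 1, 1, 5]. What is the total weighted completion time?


Compute p/w ratios and sort ascending (WSPT): [(4, 3), (6, 4), (5, 3), (9, 5), (3, 1), (8, 1)]
Compute weighted completion times:
  Job (p=4,w=3): C=4, w*C=3*4=12
  Job (p=6,w=4): C=10, w*C=4*10=40
  Job (p=5,w=3): C=15, w*C=3*15=45
  Job (p=9,w=5): C=24, w*C=5*24=120
  Job (p=3,w=1): C=27, w*C=1*27=27
  Job (p=8,w=1): C=35, w*C=1*35=35
Total weighted completion time = 279

279


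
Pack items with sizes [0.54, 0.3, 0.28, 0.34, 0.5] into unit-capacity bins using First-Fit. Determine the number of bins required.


Place items sequentially using First-Fit:
  Item 0.54 -> new Bin 1
  Item 0.3 -> Bin 1 (now 0.84)
  Item 0.28 -> new Bin 2
  Item 0.34 -> Bin 2 (now 0.62)
  Item 0.5 -> new Bin 3
Total bins used = 3

3


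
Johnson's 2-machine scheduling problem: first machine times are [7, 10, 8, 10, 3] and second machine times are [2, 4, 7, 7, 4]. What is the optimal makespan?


Apply Johnson's rule:
  Group 1 (a <= b): [(5, 3, 4)]
  Group 2 (a > b): [(3, 8, 7), (4, 10, 7), (2, 10, 4), (1, 7, 2)]
Optimal job order: [5, 3, 4, 2, 1]
Schedule:
  Job 5: M1 done at 3, M2 done at 7
  Job 3: M1 done at 11, M2 done at 18
  Job 4: M1 done at 21, M2 done at 28
  Job 2: M1 done at 31, M2 done at 35
  Job 1: M1 done at 38, M2 done at 40
Makespan = 40

40


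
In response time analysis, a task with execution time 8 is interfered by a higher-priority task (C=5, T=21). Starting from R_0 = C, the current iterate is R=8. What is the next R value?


R_next = C + ceil(R_prev / T_hp) * C_hp
ceil(8 / 21) = ceil(0.381) = 1
Interference = 1 * 5 = 5
R_next = 8 + 5 = 13

13


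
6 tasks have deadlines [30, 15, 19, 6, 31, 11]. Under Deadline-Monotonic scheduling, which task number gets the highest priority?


Sort tasks by relative deadline (ascending):
  Task 4: deadline = 6
  Task 6: deadline = 11
  Task 2: deadline = 15
  Task 3: deadline = 19
  Task 1: deadline = 30
  Task 5: deadline = 31
Priority order (highest first): [4, 6, 2, 3, 1, 5]
Highest priority task = 4

4


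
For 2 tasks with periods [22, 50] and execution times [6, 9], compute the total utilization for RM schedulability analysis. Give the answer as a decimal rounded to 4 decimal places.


Compute individual utilizations (exact fractions):
  Task 1: C/T = 6/22 = 3/11 (approx. 0.2727)
  Task 2: C/T = 9/50 (approx. 0.18)
Total utilization U = 3/11 + 9/50 = 249/550
Rounded to 4 decimal places: U = 0.4527
RM (Liu & Layland) bound for 2 tasks = 0.828427; compare with U = 249/550 (approx. 0.452727)
U <= bound, so schedulable by RM sufficient condition.

0.4527


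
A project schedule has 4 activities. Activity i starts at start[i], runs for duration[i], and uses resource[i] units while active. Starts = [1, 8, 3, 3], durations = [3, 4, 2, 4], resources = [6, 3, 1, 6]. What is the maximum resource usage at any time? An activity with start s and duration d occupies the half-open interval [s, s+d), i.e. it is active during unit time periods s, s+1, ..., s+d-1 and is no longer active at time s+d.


Each activity i is active on [start_i, start_i + duration_i).
Compute total resource usage per time slot:
  t=0: active resources = [], total = 0
  t=1: active resources = [6], total = 6
  t=2: active resources = [6], total = 6
  t=3: active resources = [6, 1, 6], total = 13
  t=4: active resources = [1, 6], total = 7
  t=5: active resources = [6], total = 6
  t=6: active resources = [6], total = 6
  t=7: active resources = [], total = 0
  t=8: active resources = [3], total = 3
  t=9: active resources = [3], total = 3
  t=10: active resources = [3], total = 3
  t=11: active resources = [3], total = 3
Peak resource demand = 13

13


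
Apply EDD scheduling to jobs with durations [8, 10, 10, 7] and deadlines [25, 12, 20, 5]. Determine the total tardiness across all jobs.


Sort by due date (EDD order): [(7, 5), (10, 12), (10, 20), (8, 25)]
Compute completion times and tardiness:
  Job 1: p=7, d=5, C=7, tardiness=max(0,7-5)=2
  Job 2: p=10, d=12, C=17, tardiness=max(0,17-12)=5
  Job 3: p=10, d=20, C=27, tardiness=max(0,27-20)=7
  Job 4: p=8, d=25, C=35, tardiness=max(0,35-25)=10
Total tardiness = 24

24


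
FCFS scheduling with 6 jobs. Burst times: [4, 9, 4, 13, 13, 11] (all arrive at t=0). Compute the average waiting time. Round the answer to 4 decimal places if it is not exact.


FCFS order (as given): [4, 9, 4, 13, 13, 11]
Waiting times:
  Job 1: wait = 0
  Job 2: wait = 4
  Job 3: wait = 13
  Job 4: wait = 17
  Job 5: wait = 30
  Job 6: wait = 43
Sum of waiting times = 107
Average waiting time = 107/6 = 17.8333

17.8333


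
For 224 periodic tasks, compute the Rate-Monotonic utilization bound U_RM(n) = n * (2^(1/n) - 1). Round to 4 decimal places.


Compute 2^(1/224) = 1.0030991997
Subtract 1: 1.0030991997 - 1 = 0.0030991997
Multiply by n: 224 * 0.0030991997 = 0.6942207328
Round to 4 dp: 0.6942

0.6942


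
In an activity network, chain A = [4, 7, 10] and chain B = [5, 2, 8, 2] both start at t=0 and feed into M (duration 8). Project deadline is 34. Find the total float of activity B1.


Forward pass: ES(B1) = sum of predecessors on chain B = 0
EF = ES + duration = 0 + 5 = 5
Backward pass: LF(M) = deadline = 34; LS(M) = 34 - 8 = 26
LF(B1) = LS(M) - sum(successors on chain B) = 26 - 12 = 14
LS = LF - duration = 14 - 5 = 9
Total float = LS - ES = 9 - 0 = 9

9


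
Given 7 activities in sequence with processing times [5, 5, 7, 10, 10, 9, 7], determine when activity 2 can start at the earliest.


Activity 2 starts after activities 1 through 1 complete.
Predecessor durations: [5]
ES = 5 = 5

5


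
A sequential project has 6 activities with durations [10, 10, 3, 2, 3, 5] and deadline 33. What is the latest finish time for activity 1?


LF(activity 1) = deadline - sum of successor durations
Successors: activities 2 through 6 with durations [10, 3, 2, 3, 5]
Sum of successor durations = 23
LF = 33 - 23 = 10

10


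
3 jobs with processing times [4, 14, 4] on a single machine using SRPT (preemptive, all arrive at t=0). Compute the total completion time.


Since all jobs arrive at t=0, SRPT equals SPT ordering.
SPT order: [4, 4, 14]
Completion times:
  Job 1: p=4, C=4
  Job 2: p=4, C=8
  Job 3: p=14, C=22
Total completion time = 4 + 8 + 22 = 34

34


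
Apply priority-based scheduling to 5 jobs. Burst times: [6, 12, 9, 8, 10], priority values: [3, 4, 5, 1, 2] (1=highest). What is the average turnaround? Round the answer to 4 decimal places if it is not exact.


Sort by priority (ascending = highest first):
Order: [(1, 8), (2, 10), (3, 6), (4, 12), (5, 9)]
Completion times:
  Priority 1, burst=8, C=8
  Priority 2, burst=10, C=18
  Priority 3, burst=6, C=24
  Priority 4, burst=12, C=36
  Priority 5, burst=9, C=45
Average turnaround = 131/5 = 26.2

26.2


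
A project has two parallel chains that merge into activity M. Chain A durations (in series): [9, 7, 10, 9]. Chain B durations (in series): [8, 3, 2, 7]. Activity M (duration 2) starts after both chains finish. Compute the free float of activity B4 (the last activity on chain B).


ES(B4) = sum of predecessors on chain B = 13
EF(B4) = ES + duration = 13 + 7 = 20
Successor of B4 is M. ES(M) = max(sum(A), sum(B)) = max(35, 20) = 35
Free float = ES(successor) - EF(current) = 35 - 20 = 15

15


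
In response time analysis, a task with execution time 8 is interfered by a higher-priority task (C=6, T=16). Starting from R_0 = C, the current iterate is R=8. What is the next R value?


R_next = C + ceil(R_prev / T_hp) * C_hp
ceil(8 / 16) = ceil(0.5) = 1
Interference = 1 * 6 = 6
R_next = 8 + 6 = 14

14


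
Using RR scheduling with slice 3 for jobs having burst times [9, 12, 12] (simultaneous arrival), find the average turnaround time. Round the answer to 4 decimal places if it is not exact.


Time quantum = 3
Execution trace:
  J1 runs 3 units, time = 3
  J2 runs 3 units, time = 6
  J3 runs 3 units, time = 9
  J1 runs 3 units, time = 12
  J2 runs 3 units, time = 15
  J3 runs 3 units, time = 18
  J1 runs 3 units, time = 21
  J2 runs 3 units, time = 24
  J3 runs 3 units, time = 27
  J2 runs 3 units, time = 30
  J3 runs 3 units, time = 33
Finish times: [21, 30, 33]
Average turnaround = 84/3 = 28.0

28.0


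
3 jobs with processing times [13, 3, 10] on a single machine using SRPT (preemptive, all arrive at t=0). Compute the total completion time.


Since all jobs arrive at t=0, SRPT equals SPT ordering.
SPT order: [3, 10, 13]
Completion times:
  Job 1: p=3, C=3
  Job 2: p=10, C=13
  Job 3: p=13, C=26
Total completion time = 3 + 13 + 26 = 42

42


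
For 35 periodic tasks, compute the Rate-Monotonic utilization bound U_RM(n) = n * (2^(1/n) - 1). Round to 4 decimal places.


Compute 2^(1/35) = 1.0200016094
Subtract 1: 1.0200016094 - 1 = 0.0200016094
Multiply by n: 35 * 0.0200016094 = 0.7000563290
Round to 4 dp: 0.7001

0.7001


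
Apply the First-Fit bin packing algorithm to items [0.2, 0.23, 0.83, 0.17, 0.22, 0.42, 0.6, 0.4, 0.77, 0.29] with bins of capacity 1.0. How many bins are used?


Place items sequentially using First-Fit:
  Item 0.2 -> new Bin 1
  Item 0.23 -> Bin 1 (now 0.43)
  Item 0.83 -> new Bin 2
  Item 0.17 -> Bin 1 (now 0.6)
  Item 0.22 -> Bin 1 (now 0.82)
  Item 0.42 -> new Bin 3
  Item 0.6 -> new Bin 4
  Item 0.4 -> Bin 3 (now 0.82)
  Item 0.77 -> new Bin 5
  Item 0.29 -> Bin 4 (now 0.89)
Total bins used = 5

5


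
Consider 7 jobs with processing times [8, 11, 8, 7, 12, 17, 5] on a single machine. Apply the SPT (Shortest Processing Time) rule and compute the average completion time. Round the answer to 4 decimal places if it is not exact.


Sort jobs by processing time (SPT order): [5, 7, 8, 8, 11, 12, 17]
Compute completion times sequentially:
  Job 1: processing = 5, completes at 5
  Job 2: processing = 7, completes at 12
  Job 3: processing = 8, completes at 20
  Job 4: processing = 8, completes at 28
  Job 5: processing = 11, completes at 39
  Job 6: processing = 12, completes at 51
  Job 7: processing = 17, completes at 68
Sum of completion times = 223
Average completion time = 223/7 = 31.8571

31.8571


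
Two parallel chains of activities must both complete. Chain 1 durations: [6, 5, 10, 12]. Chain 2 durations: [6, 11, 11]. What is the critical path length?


Path A total = 6 + 5 + 10 + 12 = 33
Path B total = 6 + 11 + 11 = 28
Critical path = longest path = max(33, 28) = 33

33


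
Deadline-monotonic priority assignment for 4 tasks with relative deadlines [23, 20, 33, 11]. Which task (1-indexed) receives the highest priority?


Sort tasks by relative deadline (ascending):
  Task 4: deadline = 11
  Task 2: deadline = 20
  Task 1: deadline = 23
  Task 3: deadline = 33
Priority order (highest first): [4, 2, 1, 3]
Highest priority task = 4

4


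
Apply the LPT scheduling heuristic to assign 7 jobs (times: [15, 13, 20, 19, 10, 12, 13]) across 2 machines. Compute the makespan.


Sort jobs in decreasing order (LPT): [20, 19, 15, 13, 13, 12, 10]
Assign each job to the least loaded machine:
  Machine 1: jobs [20, 13, 13, 10], load = 56
  Machine 2: jobs [19, 15, 12], load = 46
Makespan = max load = 56

56


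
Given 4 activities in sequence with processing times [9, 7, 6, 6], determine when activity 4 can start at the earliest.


Activity 4 starts after activities 1 through 3 complete.
Predecessor durations: [9, 7, 6]
ES = 9 + 7 + 6 = 22

22


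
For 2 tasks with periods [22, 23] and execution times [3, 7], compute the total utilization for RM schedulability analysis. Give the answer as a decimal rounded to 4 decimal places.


Compute individual utilizations (exact fractions):
  Task 1: C/T = 3/22 (approx. 0.1364)
  Task 2: C/T = 7/23 (approx. 0.3043)
Total utilization U = 3/22 + 7/23 = 223/506
Rounded to 4 decimal places: U = 0.4407
RM (Liu & Layland) bound for 2 tasks = 0.828427; compare with U = 223/506 (approx. 0.440711)
U <= bound, so schedulable by RM sufficient condition.

0.4407


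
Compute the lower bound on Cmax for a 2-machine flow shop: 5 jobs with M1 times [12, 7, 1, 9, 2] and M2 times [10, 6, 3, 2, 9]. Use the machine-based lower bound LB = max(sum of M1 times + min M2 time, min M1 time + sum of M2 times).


LB1 = sum(M1 times) + min(M2 times) = 31 + 2 = 33
LB2 = min(M1 times) + sum(M2 times) = 1 + 30 = 31
Lower bound = max(LB1, LB2) = max(33, 31) = 33

33


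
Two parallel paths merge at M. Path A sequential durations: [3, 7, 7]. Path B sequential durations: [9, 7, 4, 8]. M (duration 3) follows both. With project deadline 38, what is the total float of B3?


Forward pass: ES(B3) = sum of predecessors on chain B = 16
EF = ES + duration = 16 + 4 = 20
Backward pass: LF(M) = deadline = 38; LS(M) = 38 - 3 = 35
LF(B3) = LS(M) - sum(successors on chain B) = 35 - 8 = 27
LS = LF - duration = 27 - 4 = 23
Total float = LS - ES = 23 - 16 = 7

7


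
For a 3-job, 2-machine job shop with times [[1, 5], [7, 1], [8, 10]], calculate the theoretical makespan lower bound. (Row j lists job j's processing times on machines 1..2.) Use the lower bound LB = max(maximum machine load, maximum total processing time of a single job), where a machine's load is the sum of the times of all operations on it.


Machine loads:
  Machine 1: 1 + 7 + 8 = 16
  Machine 2: 5 + 1 + 10 = 16
Max machine load = 16
Job totals:
  Job 1: 6
  Job 2: 8
  Job 3: 18
Max job total = 18
Lower bound = max(16, 18) = 18

18


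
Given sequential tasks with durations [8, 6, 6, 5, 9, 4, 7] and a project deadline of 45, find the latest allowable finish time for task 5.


LF(activity 5) = deadline - sum of successor durations
Successors: activities 6 through 7 with durations [4, 7]
Sum of successor durations = 11
LF = 45 - 11 = 34

34


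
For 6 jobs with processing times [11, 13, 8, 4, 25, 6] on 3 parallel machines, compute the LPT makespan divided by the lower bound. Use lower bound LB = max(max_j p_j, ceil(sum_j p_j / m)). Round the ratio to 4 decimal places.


LPT order: [25, 13, 11, 8, 6, 4]
Machine loads after assignment: [25, 23, 19]
LPT makespan = 25
Lower bound = max(max_job, ceil(total/3)) = max(25, 23) = 25
Ratio = 25 / 25 = 1.0

1.0


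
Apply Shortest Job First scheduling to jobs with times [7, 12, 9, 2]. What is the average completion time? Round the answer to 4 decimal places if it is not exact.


SJF order (ascending): [2, 7, 9, 12]
Completion times:
  Job 1: burst=2, C=2
  Job 2: burst=7, C=9
  Job 3: burst=9, C=18
  Job 4: burst=12, C=30
Average completion = 59/4 = 14.75

14.75


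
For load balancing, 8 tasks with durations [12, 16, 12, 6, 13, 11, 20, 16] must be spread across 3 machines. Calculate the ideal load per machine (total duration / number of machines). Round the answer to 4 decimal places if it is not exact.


Total processing time = 12 + 16 + 12 + 6 + 13 + 11 + 20 + 16 = 106
Number of machines = 3
Ideal balanced load = 106 / 3 = 35.3333

35.3333


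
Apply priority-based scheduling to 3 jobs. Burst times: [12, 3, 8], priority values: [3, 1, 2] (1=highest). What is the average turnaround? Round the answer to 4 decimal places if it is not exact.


Sort by priority (ascending = highest first):
Order: [(1, 3), (2, 8), (3, 12)]
Completion times:
  Priority 1, burst=3, C=3
  Priority 2, burst=8, C=11
  Priority 3, burst=12, C=23
Average turnaround = 37/3 = 12.3333

12.3333


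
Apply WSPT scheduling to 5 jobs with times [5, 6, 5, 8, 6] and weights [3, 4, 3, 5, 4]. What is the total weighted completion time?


Compute p/w ratios and sort ascending (WSPT): [(6, 4), (6, 4), (8, 5), (5, 3), (5, 3)]
Compute weighted completion times:
  Job (p=6,w=4): C=6, w*C=4*6=24
  Job (p=6,w=4): C=12, w*C=4*12=48
  Job (p=8,w=5): C=20, w*C=5*20=100
  Job (p=5,w=3): C=25, w*C=3*25=75
  Job (p=5,w=3): C=30, w*C=3*30=90
Total weighted completion time = 337

337


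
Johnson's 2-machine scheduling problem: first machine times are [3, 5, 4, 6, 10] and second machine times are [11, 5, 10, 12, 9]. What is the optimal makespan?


Apply Johnson's rule:
  Group 1 (a <= b): [(1, 3, 11), (3, 4, 10), (2, 5, 5), (4, 6, 12)]
  Group 2 (a > b): [(5, 10, 9)]
Optimal job order: [1, 3, 2, 4, 5]
Schedule:
  Job 1: M1 done at 3, M2 done at 14
  Job 3: M1 done at 7, M2 done at 24
  Job 2: M1 done at 12, M2 done at 29
  Job 4: M1 done at 18, M2 done at 41
  Job 5: M1 done at 28, M2 done at 50
Makespan = 50

50


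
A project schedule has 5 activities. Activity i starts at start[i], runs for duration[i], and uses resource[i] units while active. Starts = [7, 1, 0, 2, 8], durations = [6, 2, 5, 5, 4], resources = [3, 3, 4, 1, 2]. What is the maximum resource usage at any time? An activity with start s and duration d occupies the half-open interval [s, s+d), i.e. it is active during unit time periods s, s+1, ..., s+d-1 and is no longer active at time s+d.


Each activity i is active on [start_i, start_i + duration_i).
Compute total resource usage per time slot:
  t=0: active resources = [4], total = 4
  t=1: active resources = [3, 4], total = 7
  t=2: active resources = [3, 4, 1], total = 8
  t=3: active resources = [4, 1], total = 5
  t=4: active resources = [4, 1], total = 5
  t=5: active resources = [1], total = 1
  t=6: active resources = [1], total = 1
  t=7: active resources = [3], total = 3
  t=8: active resources = [3, 2], total = 5
  t=9: active resources = [3, 2], total = 5
  t=10: active resources = [3, 2], total = 5
  t=11: active resources = [3, 2], total = 5
  t=12: active resources = [3], total = 3
Peak resource demand = 8

8


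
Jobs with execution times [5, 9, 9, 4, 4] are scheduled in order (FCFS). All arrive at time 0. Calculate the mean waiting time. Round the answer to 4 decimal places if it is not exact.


FCFS order (as given): [5, 9, 9, 4, 4]
Waiting times:
  Job 1: wait = 0
  Job 2: wait = 5
  Job 3: wait = 14
  Job 4: wait = 23
  Job 5: wait = 27
Sum of waiting times = 69
Average waiting time = 69/5 = 13.8

13.8


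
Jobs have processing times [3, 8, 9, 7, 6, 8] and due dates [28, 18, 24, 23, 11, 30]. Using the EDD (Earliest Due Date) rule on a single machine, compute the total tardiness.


Sort by due date (EDD order): [(6, 11), (8, 18), (7, 23), (9, 24), (3, 28), (8, 30)]
Compute completion times and tardiness:
  Job 1: p=6, d=11, C=6, tardiness=max(0,6-11)=0
  Job 2: p=8, d=18, C=14, tardiness=max(0,14-18)=0
  Job 3: p=7, d=23, C=21, tardiness=max(0,21-23)=0
  Job 4: p=9, d=24, C=30, tardiness=max(0,30-24)=6
  Job 5: p=3, d=28, C=33, tardiness=max(0,33-28)=5
  Job 6: p=8, d=30, C=41, tardiness=max(0,41-30)=11
Total tardiness = 22

22


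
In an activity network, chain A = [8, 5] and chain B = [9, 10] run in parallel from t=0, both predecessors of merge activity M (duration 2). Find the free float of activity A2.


ES(A2) = sum of predecessors on chain A = 8
EF(A2) = ES + duration = 8 + 5 = 13
Successor of A2 is M. ES(M) = max(sum(A), sum(B)) = max(13, 19) = 19
Free float = ES(successor) - EF(current) = 19 - 13 = 6

6


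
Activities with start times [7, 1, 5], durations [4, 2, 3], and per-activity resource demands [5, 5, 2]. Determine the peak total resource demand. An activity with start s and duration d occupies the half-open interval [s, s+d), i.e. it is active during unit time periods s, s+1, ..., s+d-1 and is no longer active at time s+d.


Each activity i is active on [start_i, start_i + duration_i).
Compute total resource usage per time slot:
  t=0: active resources = [], total = 0
  t=1: active resources = [5], total = 5
  t=2: active resources = [5], total = 5
  t=3: active resources = [], total = 0
  t=4: active resources = [], total = 0
  t=5: active resources = [2], total = 2
  t=6: active resources = [2], total = 2
  t=7: active resources = [5, 2], total = 7
  t=8: active resources = [5], total = 5
  t=9: active resources = [5], total = 5
  t=10: active resources = [5], total = 5
Peak resource demand = 7

7


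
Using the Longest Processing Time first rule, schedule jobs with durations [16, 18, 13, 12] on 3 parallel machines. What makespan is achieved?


Sort jobs in decreasing order (LPT): [18, 16, 13, 12]
Assign each job to the least loaded machine:
  Machine 1: jobs [18], load = 18
  Machine 2: jobs [16], load = 16
  Machine 3: jobs [13, 12], load = 25
Makespan = max load = 25

25


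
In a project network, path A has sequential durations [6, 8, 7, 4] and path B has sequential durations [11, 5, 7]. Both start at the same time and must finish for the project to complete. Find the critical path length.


Path A total = 6 + 8 + 7 + 4 = 25
Path B total = 11 + 5 + 7 = 23
Critical path = longest path = max(25, 23) = 25

25


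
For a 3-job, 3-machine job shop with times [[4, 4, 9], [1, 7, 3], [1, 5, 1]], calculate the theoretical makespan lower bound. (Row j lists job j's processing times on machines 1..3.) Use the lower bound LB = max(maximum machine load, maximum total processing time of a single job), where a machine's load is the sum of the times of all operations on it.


Machine loads:
  Machine 1: 4 + 1 + 1 = 6
  Machine 2: 4 + 7 + 5 = 16
  Machine 3: 9 + 3 + 1 = 13
Max machine load = 16
Job totals:
  Job 1: 17
  Job 2: 11
  Job 3: 7
Max job total = 17
Lower bound = max(16, 17) = 17

17


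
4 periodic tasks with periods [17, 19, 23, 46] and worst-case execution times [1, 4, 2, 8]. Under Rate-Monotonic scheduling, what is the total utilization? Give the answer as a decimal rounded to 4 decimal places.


Compute individual utilizations (exact fractions):
  Task 1: C/T = 1/17 (approx. 0.0588)
  Task 2: C/T = 4/19 (approx. 0.2105)
  Task 3: C/T = 2/23 (approx. 0.087)
  Task 4: C/T = 8/46 = 4/23 (approx. 0.1739)
Total utilization U = 1/17 + 4/19 + 2/23 + 4/23 = 3939/7429
Rounded to 4 decimal places: U = 0.5302
RM (Liu & Layland) bound for 4 tasks = 0.756828; compare with U = 3939/7429 (approx. 0.530219)
U <= bound, so schedulable by RM sufficient condition.

0.5302


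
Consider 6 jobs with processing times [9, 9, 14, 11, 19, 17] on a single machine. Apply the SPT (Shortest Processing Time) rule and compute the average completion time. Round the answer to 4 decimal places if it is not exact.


Sort jobs by processing time (SPT order): [9, 9, 11, 14, 17, 19]
Compute completion times sequentially:
  Job 1: processing = 9, completes at 9
  Job 2: processing = 9, completes at 18
  Job 3: processing = 11, completes at 29
  Job 4: processing = 14, completes at 43
  Job 5: processing = 17, completes at 60
  Job 6: processing = 19, completes at 79
Sum of completion times = 238
Average completion time = 238/6 = 39.6667

39.6667


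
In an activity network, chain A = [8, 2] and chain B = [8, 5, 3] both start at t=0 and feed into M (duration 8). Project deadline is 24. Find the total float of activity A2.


Forward pass: ES(A2) = sum of predecessors on chain A = 8
EF = ES + duration = 8 + 2 = 10
Backward pass: LF(M) = deadline = 24; LS(M) = 24 - 8 = 16
LF(A2) = LS(M) - sum(successors on chain A) = 16 - 0 = 16
LS = LF - duration = 16 - 2 = 14
Total float = LS - ES = 14 - 8 = 6

6


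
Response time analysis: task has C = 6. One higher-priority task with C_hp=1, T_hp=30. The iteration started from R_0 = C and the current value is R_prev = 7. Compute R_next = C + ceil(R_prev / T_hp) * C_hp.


R_next = C + ceil(R_prev / T_hp) * C_hp
ceil(7 / 30) = ceil(0.2333) = 1
Interference = 1 * 1 = 1
R_next = 6 + 1 = 7
R_next = R_prev, so the iteration has converged (response time = 7).

7


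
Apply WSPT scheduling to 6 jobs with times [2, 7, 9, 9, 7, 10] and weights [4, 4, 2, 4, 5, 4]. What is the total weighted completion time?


Compute p/w ratios and sort ascending (WSPT): [(2, 4), (7, 5), (7, 4), (9, 4), (10, 4), (9, 2)]
Compute weighted completion times:
  Job (p=2,w=4): C=2, w*C=4*2=8
  Job (p=7,w=5): C=9, w*C=5*9=45
  Job (p=7,w=4): C=16, w*C=4*16=64
  Job (p=9,w=4): C=25, w*C=4*25=100
  Job (p=10,w=4): C=35, w*C=4*35=140
  Job (p=9,w=2): C=44, w*C=2*44=88
Total weighted completion time = 445

445


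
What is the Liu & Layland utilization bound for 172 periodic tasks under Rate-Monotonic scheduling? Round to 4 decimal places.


Compute 2^(1/172) = 1.0040380565
Subtract 1: 1.0040380565 - 1 = 0.0040380565
Multiply by n: 172 * 0.0040380565 = 0.6945457180
Round to 4 dp: 0.6945

0.6945


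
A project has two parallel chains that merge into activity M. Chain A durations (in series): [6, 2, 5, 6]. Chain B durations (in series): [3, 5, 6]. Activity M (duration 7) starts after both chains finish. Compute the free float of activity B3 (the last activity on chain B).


ES(B3) = sum of predecessors on chain B = 8
EF(B3) = ES + duration = 8 + 6 = 14
Successor of B3 is M. ES(M) = max(sum(A), sum(B)) = max(19, 14) = 19
Free float = ES(successor) - EF(current) = 19 - 14 = 5

5


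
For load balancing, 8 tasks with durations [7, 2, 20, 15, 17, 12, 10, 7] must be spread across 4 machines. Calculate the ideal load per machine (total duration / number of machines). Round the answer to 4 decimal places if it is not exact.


Total processing time = 7 + 2 + 20 + 15 + 17 + 12 + 10 + 7 = 90
Number of machines = 4
Ideal balanced load = 90 / 4 = 22.5

22.5


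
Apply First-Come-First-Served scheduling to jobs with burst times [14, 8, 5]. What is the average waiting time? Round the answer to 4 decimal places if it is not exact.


FCFS order (as given): [14, 8, 5]
Waiting times:
  Job 1: wait = 0
  Job 2: wait = 14
  Job 3: wait = 22
Sum of waiting times = 36
Average waiting time = 36/3 = 12.0

12.0


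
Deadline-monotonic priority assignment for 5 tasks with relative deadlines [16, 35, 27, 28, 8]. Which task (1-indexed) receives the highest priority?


Sort tasks by relative deadline (ascending):
  Task 5: deadline = 8
  Task 1: deadline = 16
  Task 3: deadline = 27
  Task 4: deadline = 28
  Task 2: deadline = 35
Priority order (highest first): [5, 1, 3, 4, 2]
Highest priority task = 5

5


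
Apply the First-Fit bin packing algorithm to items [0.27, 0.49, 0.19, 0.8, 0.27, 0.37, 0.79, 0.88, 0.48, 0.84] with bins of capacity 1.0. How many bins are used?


Place items sequentially using First-Fit:
  Item 0.27 -> new Bin 1
  Item 0.49 -> Bin 1 (now 0.76)
  Item 0.19 -> Bin 1 (now 0.95)
  Item 0.8 -> new Bin 2
  Item 0.27 -> new Bin 3
  Item 0.37 -> Bin 3 (now 0.64)
  Item 0.79 -> new Bin 4
  Item 0.88 -> new Bin 5
  Item 0.48 -> new Bin 6
  Item 0.84 -> new Bin 7
Total bins used = 7

7


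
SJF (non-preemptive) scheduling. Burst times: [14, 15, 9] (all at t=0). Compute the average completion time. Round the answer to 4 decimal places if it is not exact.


SJF order (ascending): [9, 14, 15]
Completion times:
  Job 1: burst=9, C=9
  Job 2: burst=14, C=23
  Job 3: burst=15, C=38
Average completion = 70/3 = 23.3333

23.3333


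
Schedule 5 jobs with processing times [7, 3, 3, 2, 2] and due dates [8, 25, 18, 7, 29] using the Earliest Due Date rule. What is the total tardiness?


Sort by due date (EDD order): [(2, 7), (7, 8), (3, 18), (3, 25), (2, 29)]
Compute completion times and tardiness:
  Job 1: p=2, d=7, C=2, tardiness=max(0,2-7)=0
  Job 2: p=7, d=8, C=9, tardiness=max(0,9-8)=1
  Job 3: p=3, d=18, C=12, tardiness=max(0,12-18)=0
  Job 4: p=3, d=25, C=15, tardiness=max(0,15-25)=0
  Job 5: p=2, d=29, C=17, tardiness=max(0,17-29)=0
Total tardiness = 1

1


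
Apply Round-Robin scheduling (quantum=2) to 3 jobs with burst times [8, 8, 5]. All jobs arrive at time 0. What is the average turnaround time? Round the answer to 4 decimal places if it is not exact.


Time quantum = 2
Execution trace:
  J1 runs 2 units, time = 2
  J2 runs 2 units, time = 4
  J3 runs 2 units, time = 6
  J1 runs 2 units, time = 8
  J2 runs 2 units, time = 10
  J3 runs 2 units, time = 12
  J1 runs 2 units, time = 14
  J2 runs 2 units, time = 16
  J3 runs 1 units, time = 17
  J1 runs 2 units, time = 19
  J2 runs 2 units, time = 21
Finish times: [19, 21, 17]
Average turnaround = 57/3 = 19.0

19.0


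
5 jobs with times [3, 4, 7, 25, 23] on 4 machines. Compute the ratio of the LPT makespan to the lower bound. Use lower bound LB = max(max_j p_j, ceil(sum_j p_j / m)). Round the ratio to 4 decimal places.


LPT order: [25, 23, 7, 4, 3]
Machine loads after assignment: [25, 23, 7, 7]
LPT makespan = 25
Lower bound = max(max_job, ceil(total/4)) = max(25, 16) = 25
Ratio = 25 / 25 = 1.0

1.0


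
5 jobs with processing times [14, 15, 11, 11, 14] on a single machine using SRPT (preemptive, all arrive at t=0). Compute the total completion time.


Since all jobs arrive at t=0, SRPT equals SPT ordering.
SPT order: [11, 11, 14, 14, 15]
Completion times:
  Job 1: p=11, C=11
  Job 2: p=11, C=22
  Job 3: p=14, C=36
  Job 4: p=14, C=50
  Job 5: p=15, C=65
Total completion time = 11 + 22 + 36 + 50 + 65 = 184

184


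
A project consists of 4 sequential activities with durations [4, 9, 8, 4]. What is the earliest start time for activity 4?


Activity 4 starts after activities 1 through 3 complete.
Predecessor durations: [4, 9, 8]
ES = 4 + 9 + 8 = 21

21


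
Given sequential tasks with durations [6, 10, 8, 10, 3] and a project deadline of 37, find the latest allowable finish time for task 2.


LF(activity 2) = deadline - sum of successor durations
Successors: activities 3 through 5 with durations [8, 10, 3]
Sum of successor durations = 21
LF = 37 - 21 = 16

16


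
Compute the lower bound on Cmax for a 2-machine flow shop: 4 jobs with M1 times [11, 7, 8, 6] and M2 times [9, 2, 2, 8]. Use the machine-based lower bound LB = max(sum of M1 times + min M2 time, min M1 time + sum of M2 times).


LB1 = sum(M1 times) + min(M2 times) = 32 + 2 = 34
LB2 = min(M1 times) + sum(M2 times) = 6 + 21 = 27
Lower bound = max(LB1, LB2) = max(34, 27) = 34

34


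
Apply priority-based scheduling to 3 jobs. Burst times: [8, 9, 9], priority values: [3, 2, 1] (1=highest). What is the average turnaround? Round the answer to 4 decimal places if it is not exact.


Sort by priority (ascending = highest first):
Order: [(1, 9), (2, 9), (3, 8)]
Completion times:
  Priority 1, burst=9, C=9
  Priority 2, burst=9, C=18
  Priority 3, burst=8, C=26
Average turnaround = 53/3 = 17.6667

17.6667


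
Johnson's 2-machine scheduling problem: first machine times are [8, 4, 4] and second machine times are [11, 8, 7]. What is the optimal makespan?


Apply Johnson's rule:
  Group 1 (a <= b): [(2, 4, 8), (3, 4, 7), (1, 8, 11)]
  Group 2 (a > b): []
Optimal job order: [2, 3, 1]
Schedule:
  Job 2: M1 done at 4, M2 done at 12
  Job 3: M1 done at 8, M2 done at 19
  Job 1: M1 done at 16, M2 done at 30
Makespan = 30

30
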